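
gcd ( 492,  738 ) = 246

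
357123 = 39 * 9157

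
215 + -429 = - 214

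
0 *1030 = 0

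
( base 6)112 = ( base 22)20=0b101100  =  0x2C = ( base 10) 44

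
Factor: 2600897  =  13^1*59^1*3391^1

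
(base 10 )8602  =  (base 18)189g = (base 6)103454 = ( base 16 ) 219a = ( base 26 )cim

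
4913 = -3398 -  - 8311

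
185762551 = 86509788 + 99252763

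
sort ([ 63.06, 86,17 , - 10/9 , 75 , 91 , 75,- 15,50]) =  [-15 ,- 10/9,17 , 50,63.06, 75, 75,86  ,  91 ]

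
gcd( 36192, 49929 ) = 3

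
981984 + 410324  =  1392308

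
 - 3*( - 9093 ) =27279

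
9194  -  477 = 8717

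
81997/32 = 81997/32 = 2562.41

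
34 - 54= - 20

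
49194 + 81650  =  130844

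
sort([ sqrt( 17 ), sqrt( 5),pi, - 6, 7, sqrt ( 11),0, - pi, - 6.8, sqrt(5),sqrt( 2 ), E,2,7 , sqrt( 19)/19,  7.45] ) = [ - 6.8, - 6, - pi  ,  0 , sqrt(19)/19, sqrt ( 2), 2 , sqrt( 5),sqrt( 5 ), E, pi , sqrt( 11 ),sqrt(17),  7,7,7.45]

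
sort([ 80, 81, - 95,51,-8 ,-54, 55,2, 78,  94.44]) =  [-95 , - 54,- 8, 2,51,55 , 78, 80,  81, 94.44 ] 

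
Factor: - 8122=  - 2^1 * 31^1 * 131^1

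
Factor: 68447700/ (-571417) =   -  2^2 * 3^3 * 5^2*7^(-1) *11^( - 1)  *  41^( - 1) * 101^1*181^(-1)*251^1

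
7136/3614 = 1 + 1761/1807 = 1.97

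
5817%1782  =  471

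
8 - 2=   6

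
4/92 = 1/23 = 0.04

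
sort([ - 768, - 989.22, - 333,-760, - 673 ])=[ - 989.22, - 768, -760, - 673, - 333]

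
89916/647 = 89916/647 = 138.97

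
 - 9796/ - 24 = 408 + 1/6 = 408.17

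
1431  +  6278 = 7709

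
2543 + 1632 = 4175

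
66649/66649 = 1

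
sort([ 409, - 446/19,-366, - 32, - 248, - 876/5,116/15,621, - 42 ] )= [ - 366,  -  248, - 876/5,- 42, - 32,- 446/19,116/15,409,621 ] 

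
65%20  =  5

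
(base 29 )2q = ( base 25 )39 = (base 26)36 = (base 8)124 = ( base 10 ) 84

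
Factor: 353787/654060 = 2^ ( - 2 )  *5^( - 1 )*7^1*11^( - 1)*17^1 = 119/220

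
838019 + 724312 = 1562331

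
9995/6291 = 1+3704/6291 = 1.59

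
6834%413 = 226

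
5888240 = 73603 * 80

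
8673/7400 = 8673/7400 = 1.17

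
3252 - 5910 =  - 2658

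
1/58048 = 1/58048= 0.00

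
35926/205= 35926/205= 175.25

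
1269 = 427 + 842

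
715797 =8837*81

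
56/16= 7/2 = 3.50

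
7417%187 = 124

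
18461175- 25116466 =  -6655291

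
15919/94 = 15919/94 =169.35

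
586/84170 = 293/42085 = 0.01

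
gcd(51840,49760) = 160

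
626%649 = 626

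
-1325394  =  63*(-21038)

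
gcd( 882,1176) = 294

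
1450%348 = 58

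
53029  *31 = 1643899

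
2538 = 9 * 282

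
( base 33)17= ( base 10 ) 40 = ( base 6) 104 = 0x28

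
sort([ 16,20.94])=[ 16,  20.94 ] 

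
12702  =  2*6351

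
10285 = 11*935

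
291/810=97/270 = 0.36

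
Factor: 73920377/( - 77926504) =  - 2^( - 3)*17^( - 1)*103^( -1)*179^1*503^1*821^1*5563^(  -  1)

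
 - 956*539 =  - 515284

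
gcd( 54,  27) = 27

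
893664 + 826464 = 1720128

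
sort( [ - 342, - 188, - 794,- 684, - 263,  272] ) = [ - 794, - 684, - 342, - 263, - 188, 272 ]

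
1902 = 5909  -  4007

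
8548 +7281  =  15829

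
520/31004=130/7751 = 0.02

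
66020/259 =66020/259 =254.90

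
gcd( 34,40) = 2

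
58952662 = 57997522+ 955140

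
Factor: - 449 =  - 449^1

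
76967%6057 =4283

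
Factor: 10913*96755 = 5^1*7^1*37^1*523^1*1559^1 = 1055887315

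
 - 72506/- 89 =72506/89 = 814.67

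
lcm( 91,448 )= 5824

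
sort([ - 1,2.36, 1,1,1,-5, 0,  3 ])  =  [ - 5, - 1 , 0,  1  ,  1,1, 2.36,3 ] 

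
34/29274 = 1/861 = 0.00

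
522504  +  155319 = 677823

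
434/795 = 434/795 = 0.55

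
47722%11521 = 1638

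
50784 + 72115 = 122899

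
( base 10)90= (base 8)132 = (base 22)42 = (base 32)2Q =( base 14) 66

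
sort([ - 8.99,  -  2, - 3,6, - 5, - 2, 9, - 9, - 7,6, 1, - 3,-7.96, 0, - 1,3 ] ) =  [ - 9, - 8.99, - 7.96,-7, - 5, - 3, - 3 ,-2, - 2,-1, 0, 1, 3, 6,6,9 ] 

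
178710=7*25530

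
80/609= 80/609 = 0.13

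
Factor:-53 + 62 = 9 = 3^2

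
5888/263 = 22+ 102/263 = 22.39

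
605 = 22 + 583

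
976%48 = 16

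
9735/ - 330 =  - 30 + 1/2 = -  29.50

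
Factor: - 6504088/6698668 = -2^1*  139^1*5849^1*1674667^(  -  1) = - 1626022/1674667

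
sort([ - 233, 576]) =[ - 233,576]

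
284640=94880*3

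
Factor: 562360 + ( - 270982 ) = 291378=2^1*3^1*48563^1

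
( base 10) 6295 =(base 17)14D5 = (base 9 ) 8564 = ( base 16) 1897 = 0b1100010010111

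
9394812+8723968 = 18118780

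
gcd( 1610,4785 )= 5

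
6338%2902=534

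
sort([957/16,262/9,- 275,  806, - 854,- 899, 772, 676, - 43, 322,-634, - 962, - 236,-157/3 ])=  [ -962,-899,-854, - 634, - 275,  -  236,-157/3 , - 43, 262/9, 957/16,322, 676,772, 806]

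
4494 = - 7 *( - 642) 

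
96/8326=48/4163 = 0.01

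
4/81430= 2/40715 = 0.00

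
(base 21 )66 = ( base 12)b0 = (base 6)340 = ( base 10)132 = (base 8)204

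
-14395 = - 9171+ -5224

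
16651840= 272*61220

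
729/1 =729  =  729.00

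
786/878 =393/439= 0.90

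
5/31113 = 5/31113 = 0.00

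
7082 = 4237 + 2845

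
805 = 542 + 263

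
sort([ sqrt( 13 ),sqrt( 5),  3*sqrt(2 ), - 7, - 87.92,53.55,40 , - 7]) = [ - 87.92,-7, - 7,  sqrt( 5),sqrt(13),3*sqrt(2)  ,  40,53.55]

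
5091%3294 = 1797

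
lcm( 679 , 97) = 679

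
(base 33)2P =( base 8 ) 133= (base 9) 111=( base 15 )61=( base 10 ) 91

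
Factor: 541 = 541^1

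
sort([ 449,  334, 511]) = [ 334, 449, 511]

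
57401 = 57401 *1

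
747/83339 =747/83339 = 0.01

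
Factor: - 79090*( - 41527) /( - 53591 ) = - 3284370430/53591 = -2^1 * 5^1*11^1*131^1 * 317^1*719^1*53591^(-1)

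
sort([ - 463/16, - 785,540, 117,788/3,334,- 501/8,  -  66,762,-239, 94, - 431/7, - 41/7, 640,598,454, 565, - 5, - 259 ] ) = [  -  785,-259, - 239, - 66, - 501/8, - 431/7, - 463/16, - 41/7, - 5, 94,  117,788/3,334,454,540,565, 598,640, 762] 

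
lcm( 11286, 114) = 11286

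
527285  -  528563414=-528036129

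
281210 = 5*56242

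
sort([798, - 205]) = [ - 205, 798] 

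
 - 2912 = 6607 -9519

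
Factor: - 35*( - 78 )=2730 = 2^1*3^1*5^1*7^1*13^1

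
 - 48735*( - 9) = 438615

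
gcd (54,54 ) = 54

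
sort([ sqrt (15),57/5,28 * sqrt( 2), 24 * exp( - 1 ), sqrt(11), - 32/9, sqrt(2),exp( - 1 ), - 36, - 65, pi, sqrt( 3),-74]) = [ - 74, - 65, - 36, - 32/9, exp( - 1), sqrt( 2), sqrt(3),pi,  sqrt(11),sqrt( 15), 24*exp( - 1 ), 57/5, 28*sqrt(2)]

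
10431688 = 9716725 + 714963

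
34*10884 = 370056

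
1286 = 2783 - 1497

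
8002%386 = 282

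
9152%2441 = 1829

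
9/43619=9/43619= 0.00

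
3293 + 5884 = 9177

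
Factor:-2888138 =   -  2^1*11^1 * 43^2*71^1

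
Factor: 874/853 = 2^1 * 19^1*23^1*853^(- 1) 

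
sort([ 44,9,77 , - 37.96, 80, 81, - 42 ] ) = [ - 42, - 37.96,9, 44, 77, 80,81]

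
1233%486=261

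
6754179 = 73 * 92523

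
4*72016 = 288064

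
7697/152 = 7697/152= 50.64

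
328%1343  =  328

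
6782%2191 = 209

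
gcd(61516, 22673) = 7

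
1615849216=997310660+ 618538556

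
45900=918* 50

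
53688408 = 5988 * 8966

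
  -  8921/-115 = 8921/115 = 77.57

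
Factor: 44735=5^1*23^1 * 389^1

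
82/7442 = 41/3721  =  0.01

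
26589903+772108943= 798698846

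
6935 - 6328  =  607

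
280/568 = 35/71 = 0.49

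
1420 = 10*142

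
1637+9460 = 11097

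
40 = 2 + 38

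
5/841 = 5/841 = 0.01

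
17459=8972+8487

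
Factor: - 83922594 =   -  2^1*3^1*7^2*285451^1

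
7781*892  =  6940652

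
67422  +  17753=85175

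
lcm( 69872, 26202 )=209616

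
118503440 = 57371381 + 61132059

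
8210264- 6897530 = 1312734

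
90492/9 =10054 + 2/3 = 10054.67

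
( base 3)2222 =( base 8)120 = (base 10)80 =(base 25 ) 35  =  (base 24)38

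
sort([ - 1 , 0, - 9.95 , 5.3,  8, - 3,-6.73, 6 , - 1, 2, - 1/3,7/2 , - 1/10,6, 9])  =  [ - 9.95, -6.73, - 3, - 1 ,-1, - 1/3,  -  1/10,  0, 2,7/2,5.3,  6,6, 8 , 9]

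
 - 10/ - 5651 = 10/5651 = 0.00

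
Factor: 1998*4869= 9728262= 2^1*3^5 * 37^1 * 541^1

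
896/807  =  1+ 89/807  =  1.11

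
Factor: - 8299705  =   - 5^1*367^1*4523^1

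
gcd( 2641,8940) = 1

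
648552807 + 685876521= 1334429328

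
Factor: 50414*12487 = 629519618 = 2^1*7^1*13^1*277^1*12487^1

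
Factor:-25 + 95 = 70  =  2^1*5^1*7^1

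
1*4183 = 4183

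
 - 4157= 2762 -6919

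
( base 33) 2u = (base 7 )165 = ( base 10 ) 96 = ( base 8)140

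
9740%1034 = 434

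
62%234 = 62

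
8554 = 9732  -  1178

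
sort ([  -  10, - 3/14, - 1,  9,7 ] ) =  [-10,  -  1, - 3/14,7,9 ]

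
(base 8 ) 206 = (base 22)62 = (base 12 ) B2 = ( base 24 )5e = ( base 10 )134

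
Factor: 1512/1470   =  36/35 =2^2*3^2 * 5^( - 1) * 7^( - 1 )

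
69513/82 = 69513/82 = 847.72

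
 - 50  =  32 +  - 82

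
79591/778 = 102 + 235/778 = 102.30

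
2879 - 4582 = -1703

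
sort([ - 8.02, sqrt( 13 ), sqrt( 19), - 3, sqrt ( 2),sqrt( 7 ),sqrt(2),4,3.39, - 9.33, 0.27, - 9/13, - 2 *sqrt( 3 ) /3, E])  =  [ - 9.33, - 8.02,-3, - 2*sqrt( 3 )/3, - 9/13, 0.27, sqrt( 2), sqrt( 2 ), sqrt (7 ), E , 3.39,sqrt( 13 ),  4, sqrt( 19 )] 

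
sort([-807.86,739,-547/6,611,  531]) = [-807.86,- 547/6, 531,  611, 739 ] 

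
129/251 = 129/251= 0.51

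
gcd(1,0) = 1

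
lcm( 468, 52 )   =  468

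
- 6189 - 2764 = -8953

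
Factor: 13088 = 2^5 * 409^1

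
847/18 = 847/18 = 47.06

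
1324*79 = 104596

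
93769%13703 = 11551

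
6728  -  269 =6459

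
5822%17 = 8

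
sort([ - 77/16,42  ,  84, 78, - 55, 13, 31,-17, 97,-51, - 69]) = [- 69,-55, - 51 , - 17, - 77/16, 13, 31, 42, 78, 84, 97]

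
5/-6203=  - 1+6198/6203 = - 0.00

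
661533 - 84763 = 576770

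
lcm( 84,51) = 1428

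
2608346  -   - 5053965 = 7662311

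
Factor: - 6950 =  - 2^1*5^2*139^1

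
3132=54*58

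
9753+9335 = 19088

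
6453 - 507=5946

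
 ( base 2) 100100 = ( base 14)28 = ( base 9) 40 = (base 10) 36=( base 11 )33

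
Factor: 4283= 4283^1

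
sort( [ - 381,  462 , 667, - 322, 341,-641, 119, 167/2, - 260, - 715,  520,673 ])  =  [  -  715,-641, - 381,  -  322, - 260,167/2, 119,341, 462,520,667,673] 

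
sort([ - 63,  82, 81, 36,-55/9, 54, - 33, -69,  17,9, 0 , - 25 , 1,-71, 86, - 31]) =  [- 71,- 69 , - 63, - 33, - 31,-25, - 55/9,0, 1,9, 17,36, 54, 81,82,86]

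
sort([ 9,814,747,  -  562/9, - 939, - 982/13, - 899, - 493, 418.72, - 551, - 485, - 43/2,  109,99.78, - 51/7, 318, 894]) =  [ - 939, - 899, - 551,-493, - 485, - 982/13, - 562/9, - 43/2, - 51/7, 9, 99.78, 109, 318,418.72, 747, 814 , 894] 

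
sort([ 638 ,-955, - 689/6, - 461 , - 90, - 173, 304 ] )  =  [ - 955, - 461,  -  173,-689/6,-90, 304, 638]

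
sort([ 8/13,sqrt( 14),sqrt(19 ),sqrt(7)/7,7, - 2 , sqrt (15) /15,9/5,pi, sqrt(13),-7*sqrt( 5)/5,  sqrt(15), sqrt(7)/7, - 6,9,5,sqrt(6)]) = [ - 6, - 7*sqrt( 5)/5,-2,sqrt( 15)/15, sqrt( 7)/7, sqrt(7) /7 , 8/13,9/5, sqrt( 6), pi,sqrt(13 ),sqrt(14), sqrt(15 ),sqrt ( 19),5,7,9] 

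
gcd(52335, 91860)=15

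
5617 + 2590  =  8207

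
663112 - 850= 662262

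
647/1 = 647 =647.00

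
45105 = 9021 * 5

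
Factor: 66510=2^1 * 3^2 * 5^1*739^1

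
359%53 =41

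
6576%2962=652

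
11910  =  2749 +9161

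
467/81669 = 467/81669 = 0.01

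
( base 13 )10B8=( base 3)10012222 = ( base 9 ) 3188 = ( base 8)4454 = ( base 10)2348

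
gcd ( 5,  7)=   1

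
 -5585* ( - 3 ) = 16755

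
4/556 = 1/139 = 0.01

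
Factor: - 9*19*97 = -16587 =- 3^2*19^1*97^1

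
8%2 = 0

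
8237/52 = 158 + 21/52 = 158.40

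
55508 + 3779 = 59287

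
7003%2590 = 1823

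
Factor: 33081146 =2^1* 7^1*2362939^1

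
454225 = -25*(- 18169)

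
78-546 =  - 468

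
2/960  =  1/480 =0.00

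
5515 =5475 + 40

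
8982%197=117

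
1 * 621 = 621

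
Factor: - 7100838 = - 2^1*3^3*131497^1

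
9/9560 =9/9560=0.00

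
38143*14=534002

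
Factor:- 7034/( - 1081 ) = 2^1  *  23^(  -  1) * 47^( - 1)*3517^1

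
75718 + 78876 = 154594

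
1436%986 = 450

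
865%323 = 219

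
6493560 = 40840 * 159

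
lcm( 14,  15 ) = 210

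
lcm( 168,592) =12432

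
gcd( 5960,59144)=8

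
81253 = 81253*1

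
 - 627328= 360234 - 987562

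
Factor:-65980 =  - 2^2 * 5^1*3299^1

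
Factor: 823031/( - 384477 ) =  - 3^(-1 )*11^1*74821^1*128159^( - 1 ) 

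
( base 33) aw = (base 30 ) c2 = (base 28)cq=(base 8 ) 552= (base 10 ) 362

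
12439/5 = 12439/5 = 2487.80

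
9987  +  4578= 14565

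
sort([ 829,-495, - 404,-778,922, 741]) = [-778,-495,-404, 741,829, 922 ]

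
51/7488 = 17/2496 = 0.01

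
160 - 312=-152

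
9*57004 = 513036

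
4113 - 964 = 3149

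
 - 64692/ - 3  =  21564/1 = 21564.00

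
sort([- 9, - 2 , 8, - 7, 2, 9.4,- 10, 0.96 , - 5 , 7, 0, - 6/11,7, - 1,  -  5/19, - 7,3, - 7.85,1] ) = [ - 10, - 9 ,-7.85 , - 7,-7,-5,  -  2, - 1, - 6/11,  -  5/19, 0,0.96,1, 2, 3,7, 7, 8,9.4]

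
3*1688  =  5064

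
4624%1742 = 1140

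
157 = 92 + 65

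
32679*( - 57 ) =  -1862703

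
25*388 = 9700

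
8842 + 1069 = 9911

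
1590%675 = 240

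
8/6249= 8/6249 = 0.00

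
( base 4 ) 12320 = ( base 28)fk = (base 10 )440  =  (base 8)670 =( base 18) 168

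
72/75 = 24/25  =  0.96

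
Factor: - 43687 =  - 7^1*79^2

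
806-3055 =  - 2249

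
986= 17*58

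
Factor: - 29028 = - 2^2*3^1*41^1*59^1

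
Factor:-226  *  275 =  - 2^1*5^2*11^1*113^1 = - 62150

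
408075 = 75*5441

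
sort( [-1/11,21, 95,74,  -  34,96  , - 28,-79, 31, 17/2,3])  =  [- 79,  -  34 ,-28,  -  1/11,3, 17/2, 21, 31, 74, 95, 96]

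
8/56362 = 4/28181=0.00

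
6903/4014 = 767/446  =  1.72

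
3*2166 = 6498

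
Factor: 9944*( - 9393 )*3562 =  -332705019504 = - 2^4*3^1*11^1*13^1*31^1*101^1*113^1*137^1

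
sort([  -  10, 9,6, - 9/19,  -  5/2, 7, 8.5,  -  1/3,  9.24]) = [ - 10, - 5/2, -9/19,-1/3 , 6,7, 8.5, 9,9.24]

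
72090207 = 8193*8799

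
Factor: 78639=3^1 * 11^1*2383^1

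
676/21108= 169/5277 = 0.03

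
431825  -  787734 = -355909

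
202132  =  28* 7219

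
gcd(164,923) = 1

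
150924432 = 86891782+64032650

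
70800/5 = 14160 = 14160.00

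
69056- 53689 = 15367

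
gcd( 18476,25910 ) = 2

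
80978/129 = 80978/129=627.74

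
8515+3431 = 11946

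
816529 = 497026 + 319503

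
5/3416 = 5/3416 = 0.00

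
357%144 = 69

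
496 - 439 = 57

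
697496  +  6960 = 704456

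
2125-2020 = 105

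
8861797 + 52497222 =61359019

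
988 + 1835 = 2823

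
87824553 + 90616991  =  178441544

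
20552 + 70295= 90847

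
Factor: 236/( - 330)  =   - 2^1*3^( - 1) * 5^( - 1)*11^( - 1) *59^1 = -118/165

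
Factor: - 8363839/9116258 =- 2^( - 1 ) *11^1 *43^( - 1 )*71^( - 1) * 127^1*1493^( - 1)*5987^1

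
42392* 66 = 2797872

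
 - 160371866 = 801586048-961957914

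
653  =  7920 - 7267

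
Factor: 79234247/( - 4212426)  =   - 2^(- 1)*3^( - 1)*367^(- 1)*  1913^( - 1)*79234247^1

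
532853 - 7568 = 525285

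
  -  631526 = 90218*( - 7)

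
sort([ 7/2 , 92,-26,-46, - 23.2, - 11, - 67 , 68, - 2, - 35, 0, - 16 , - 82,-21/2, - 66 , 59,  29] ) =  [-82,  -  67 ,- 66,-46 ,-35 ,-26, - 23.2, - 16,  -  11  , - 21/2, - 2 , 0,7/2, 29, 59, 68, 92 ] 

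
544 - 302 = 242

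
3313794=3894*851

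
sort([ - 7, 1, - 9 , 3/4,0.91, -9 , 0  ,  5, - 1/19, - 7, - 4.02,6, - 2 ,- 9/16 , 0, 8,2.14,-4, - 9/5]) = [ - 9, - 9, - 7, - 7, - 4.02, - 4 ,-2, - 9/5, - 9/16, - 1/19,0, 0,3/4,0.91, 1,2.14, 5,  6,8]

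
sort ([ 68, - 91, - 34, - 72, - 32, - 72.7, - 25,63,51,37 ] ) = [ - 91,- 72.7, - 72, - 34,-32, - 25,37,51, 63,68] 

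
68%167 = 68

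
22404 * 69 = 1545876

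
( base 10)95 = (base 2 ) 1011111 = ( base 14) 6b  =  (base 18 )55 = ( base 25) 3K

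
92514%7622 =1050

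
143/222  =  143/222 = 0.64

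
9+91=100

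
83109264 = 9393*8848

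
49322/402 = 24661/201 = 122.69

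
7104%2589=1926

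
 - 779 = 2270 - 3049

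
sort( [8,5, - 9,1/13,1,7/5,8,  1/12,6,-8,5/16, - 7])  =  [-9,- 8, - 7,1/13, 1/12, 5/16,1, 7/5,5,6 , 8, 8]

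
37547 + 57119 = 94666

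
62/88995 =62/88995 = 0.00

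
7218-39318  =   - 32100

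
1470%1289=181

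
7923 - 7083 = 840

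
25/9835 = 5/1967 = 0.00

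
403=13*31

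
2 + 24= 26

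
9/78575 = 9/78575 = 0.00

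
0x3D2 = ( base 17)369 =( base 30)12i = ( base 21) 24c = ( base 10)978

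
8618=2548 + 6070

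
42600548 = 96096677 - 53496129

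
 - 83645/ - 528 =158+221/528 = 158.42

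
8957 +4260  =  13217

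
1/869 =1/869 = 0.00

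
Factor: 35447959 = 2693^1 * 13163^1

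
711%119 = 116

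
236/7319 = 236/7319 = 0.03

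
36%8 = 4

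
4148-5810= - 1662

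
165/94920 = 11/6328 = 0.00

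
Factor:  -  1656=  - 2^3*3^2 * 23^1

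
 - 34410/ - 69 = 11470/23 = 498.70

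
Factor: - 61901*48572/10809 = -2^2*3^( - 2)*7^1*37^1*239^1*1201^( - 1)*12143^1 = -3006655372/10809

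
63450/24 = 2643 + 3/4=2643.75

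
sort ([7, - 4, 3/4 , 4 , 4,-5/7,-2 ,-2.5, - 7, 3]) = [  -  7, - 4, - 2.5, - 2, - 5/7, 3/4, 3, 4, 4, 7] 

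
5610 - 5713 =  - 103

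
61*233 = 14213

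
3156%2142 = 1014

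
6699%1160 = 899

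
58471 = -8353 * ( - 7) 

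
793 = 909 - 116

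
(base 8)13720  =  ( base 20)F4G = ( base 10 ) 6096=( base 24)AE0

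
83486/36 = 41743/18 = 2319.06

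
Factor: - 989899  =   - 163^1*6073^1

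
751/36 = 20+31/36  =  20.86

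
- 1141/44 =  -1141/44 = -25.93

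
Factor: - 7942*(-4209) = 2^1 *3^1 * 11^1*19^2 * 23^1*61^1 = 33427878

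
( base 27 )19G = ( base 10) 988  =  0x3dc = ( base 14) 508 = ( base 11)819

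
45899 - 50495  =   - 4596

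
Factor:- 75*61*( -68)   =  311100= 2^2 *3^1*5^2*17^1*61^1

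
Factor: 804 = 2^2 * 3^1*67^1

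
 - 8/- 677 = 8/677 = 0.01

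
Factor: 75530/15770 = 7^1*13^1*19^( - 1 ) = 91/19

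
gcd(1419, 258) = 129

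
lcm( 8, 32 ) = 32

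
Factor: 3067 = 3067^1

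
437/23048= 437/23048 = 0.02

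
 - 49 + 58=9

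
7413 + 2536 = 9949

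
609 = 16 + 593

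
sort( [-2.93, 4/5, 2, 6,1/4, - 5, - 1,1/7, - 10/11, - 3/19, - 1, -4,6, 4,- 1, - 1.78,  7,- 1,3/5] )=[ - 5, - 4, - 2.93,-1.78, - 1, - 1, - 1, - 1  , - 10/11, - 3/19,1/7,1/4,3/5,4/5, 2,4, 6,6,7 ] 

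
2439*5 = 12195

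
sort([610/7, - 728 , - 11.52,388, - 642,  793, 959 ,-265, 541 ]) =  [  -  728, - 642, - 265, - 11.52,  610/7, 388, 541,793, 959] 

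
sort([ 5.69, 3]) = [ 3 , 5.69]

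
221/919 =221/919 = 0.24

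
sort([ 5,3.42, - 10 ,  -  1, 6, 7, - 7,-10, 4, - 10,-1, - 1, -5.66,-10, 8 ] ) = [ - 10, - 10, - 10, - 10, - 7, - 5.66, - 1, - 1, - 1 , 3.42,4 , 5, 6, 7, 8]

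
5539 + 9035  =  14574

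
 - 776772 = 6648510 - 7425282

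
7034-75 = 6959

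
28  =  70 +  - 42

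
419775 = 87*4825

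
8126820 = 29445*276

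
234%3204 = 234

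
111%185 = 111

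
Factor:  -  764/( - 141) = 2^2*3^( - 1)*47^(-1)*191^1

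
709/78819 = 709/78819 =0.01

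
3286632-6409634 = - 3123002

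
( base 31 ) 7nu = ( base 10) 7470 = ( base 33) 6SC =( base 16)1d2e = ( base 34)6FO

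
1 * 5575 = 5575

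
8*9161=73288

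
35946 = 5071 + 30875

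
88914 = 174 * 511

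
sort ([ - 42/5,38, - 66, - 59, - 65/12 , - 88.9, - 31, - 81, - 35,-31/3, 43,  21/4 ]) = [ - 88.9, - 81, - 66, - 59 , - 35, - 31 ,-31/3, -42/5, - 65/12,21/4, 38,43]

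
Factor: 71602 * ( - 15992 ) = -2^4*1999^1*  35801^1 =- 1145059184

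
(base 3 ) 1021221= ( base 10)943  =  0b1110101111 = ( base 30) 11d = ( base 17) 348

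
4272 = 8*534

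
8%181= 8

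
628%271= 86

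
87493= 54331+33162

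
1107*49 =54243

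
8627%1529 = 982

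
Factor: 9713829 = 3^1*43^1*257^1 * 293^1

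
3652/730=1826/365 = 5.00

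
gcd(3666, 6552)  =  78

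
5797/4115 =1+1682/4115 = 1.41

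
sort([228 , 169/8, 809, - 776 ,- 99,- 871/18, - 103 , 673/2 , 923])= [ - 776, - 103,  -  99, - 871/18, 169/8,  228 , 673/2,809,923] 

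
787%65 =7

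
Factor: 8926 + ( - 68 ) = 8858  =  2^1  *  43^1*103^1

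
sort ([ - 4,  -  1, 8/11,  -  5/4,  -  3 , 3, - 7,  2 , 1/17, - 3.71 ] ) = [-7,-4,-3.71, - 3, - 5/4,-1  ,  1/17,  8/11, 2,3 ]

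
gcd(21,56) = 7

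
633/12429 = 211/4143 = 0.05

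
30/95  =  6/19  =  0.32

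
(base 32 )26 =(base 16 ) 46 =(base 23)31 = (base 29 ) 2c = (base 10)70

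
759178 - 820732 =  - 61554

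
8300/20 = 415 = 415.00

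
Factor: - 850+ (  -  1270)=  - 2120 = - 2^3 *5^1*53^1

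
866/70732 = 433/35366 = 0.01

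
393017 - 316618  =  76399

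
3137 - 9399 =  -6262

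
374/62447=34/5677=0.01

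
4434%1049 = 238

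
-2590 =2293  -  4883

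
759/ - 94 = - 759/94 = - 8.07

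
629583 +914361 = 1543944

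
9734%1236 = 1082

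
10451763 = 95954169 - 85502406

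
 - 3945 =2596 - 6541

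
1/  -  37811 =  -1+37810/37811 = - 0.00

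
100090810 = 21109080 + 78981730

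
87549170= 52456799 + 35092371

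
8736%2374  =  1614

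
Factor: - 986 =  - 2^1*17^1*29^1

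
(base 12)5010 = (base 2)10000111001100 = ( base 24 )F0C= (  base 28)b10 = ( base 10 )8652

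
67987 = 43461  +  24526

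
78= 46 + 32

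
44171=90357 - 46186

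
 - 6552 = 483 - 7035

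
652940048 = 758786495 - 105846447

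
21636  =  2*10818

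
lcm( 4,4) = 4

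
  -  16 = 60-76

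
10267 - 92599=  - 82332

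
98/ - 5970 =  - 49/2985 = - 0.02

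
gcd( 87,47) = 1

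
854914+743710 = 1598624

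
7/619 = 7/619 = 0.01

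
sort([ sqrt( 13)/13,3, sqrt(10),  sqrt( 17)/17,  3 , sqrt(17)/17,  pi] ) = [sqrt (17)/17, sqrt (17)/17, sqrt( 13)/13,3,3, pi,sqrt( 10) ]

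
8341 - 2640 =5701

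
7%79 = 7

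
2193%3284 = 2193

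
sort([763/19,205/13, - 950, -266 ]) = [ - 950 , - 266,205/13,763/19]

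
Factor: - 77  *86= - 6622 = - 2^1*7^1*11^1 * 43^1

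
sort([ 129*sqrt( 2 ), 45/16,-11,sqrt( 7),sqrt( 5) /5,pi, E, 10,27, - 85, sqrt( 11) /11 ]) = [  -  85, - 11,sqrt(11) /11  ,  sqrt( 5)/5, sqrt(7),E,45/16, pi,  10,27,129*sqrt( 2)]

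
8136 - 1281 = 6855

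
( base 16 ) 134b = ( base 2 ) 1001101001011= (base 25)7me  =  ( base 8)11513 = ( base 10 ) 4939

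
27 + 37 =64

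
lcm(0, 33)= 0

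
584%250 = 84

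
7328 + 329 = 7657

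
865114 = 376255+488859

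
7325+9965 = 17290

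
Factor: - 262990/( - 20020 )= 2^( - 1)*11^( -1)*17^2 = 289/22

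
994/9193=994/9193 = 0.11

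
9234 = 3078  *3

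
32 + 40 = 72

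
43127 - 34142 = 8985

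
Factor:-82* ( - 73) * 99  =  2^1* 3^2 * 11^1*41^1 *73^1 = 592614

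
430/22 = 19 + 6/11 = 19.55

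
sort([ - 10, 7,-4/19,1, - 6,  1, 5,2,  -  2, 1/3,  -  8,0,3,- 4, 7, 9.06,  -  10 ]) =[-10, - 10,  -  8, - 6, - 4, - 2, - 4/19,0,1/3, 1,1,2, 3 , 5, 7,  7, 9.06 ]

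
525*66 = 34650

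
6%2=0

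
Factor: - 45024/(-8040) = 2^2*5^( - 1)*7^1 = 28/5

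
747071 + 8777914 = 9524985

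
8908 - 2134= 6774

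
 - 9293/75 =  - 124 + 7/75= - 123.91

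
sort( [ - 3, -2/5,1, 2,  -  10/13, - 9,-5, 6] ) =[ - 9 , - 5, - 3, - 10/13, - 2/5,1,  2, 6]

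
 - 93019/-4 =93019/4= 23254.75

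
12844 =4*3211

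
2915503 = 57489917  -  54574414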